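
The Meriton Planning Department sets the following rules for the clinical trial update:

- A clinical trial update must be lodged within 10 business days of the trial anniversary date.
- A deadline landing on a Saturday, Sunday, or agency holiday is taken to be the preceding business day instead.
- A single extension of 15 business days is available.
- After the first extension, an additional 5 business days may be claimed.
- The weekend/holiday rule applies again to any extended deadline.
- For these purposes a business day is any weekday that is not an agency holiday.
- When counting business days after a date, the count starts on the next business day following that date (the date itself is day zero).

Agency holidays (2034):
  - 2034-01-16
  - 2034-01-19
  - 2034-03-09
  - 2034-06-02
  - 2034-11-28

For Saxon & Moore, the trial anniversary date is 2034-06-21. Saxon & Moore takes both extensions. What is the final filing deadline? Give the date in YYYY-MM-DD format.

2034-08-02

Starting the day after 2034-06-21 and counting 10 business days lands on 2034-07-05.
2034-07-05 is a Wednesday and not a listed holiday, so it stands.
The 15-business-day extension runs from 2034-07-05 to 2034-07-26.
Since 2034-07-26 is a Wednesday and not a holiday, the date is unchanged.
Applying the 5-business-day extension: 5 business days after 2034-07-26 is 2034-08-02.
Since 2034-08-02 is a Wednesday and not a holiday, the date is unchanged.
So the filing is due 2034-08-02.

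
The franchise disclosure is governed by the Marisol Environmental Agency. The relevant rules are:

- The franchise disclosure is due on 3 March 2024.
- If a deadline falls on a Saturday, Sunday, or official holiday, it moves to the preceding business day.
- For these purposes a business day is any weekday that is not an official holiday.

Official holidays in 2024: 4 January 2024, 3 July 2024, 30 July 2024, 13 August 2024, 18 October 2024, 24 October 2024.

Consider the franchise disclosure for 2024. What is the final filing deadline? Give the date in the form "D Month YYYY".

The stated deadline is 3 March 2024.
3 March 2024 falls on a Sunday. Rolling to the preceding business day gives 1 March 2024, a Friday.
Deadline: 1 March 2024.

1 March 2024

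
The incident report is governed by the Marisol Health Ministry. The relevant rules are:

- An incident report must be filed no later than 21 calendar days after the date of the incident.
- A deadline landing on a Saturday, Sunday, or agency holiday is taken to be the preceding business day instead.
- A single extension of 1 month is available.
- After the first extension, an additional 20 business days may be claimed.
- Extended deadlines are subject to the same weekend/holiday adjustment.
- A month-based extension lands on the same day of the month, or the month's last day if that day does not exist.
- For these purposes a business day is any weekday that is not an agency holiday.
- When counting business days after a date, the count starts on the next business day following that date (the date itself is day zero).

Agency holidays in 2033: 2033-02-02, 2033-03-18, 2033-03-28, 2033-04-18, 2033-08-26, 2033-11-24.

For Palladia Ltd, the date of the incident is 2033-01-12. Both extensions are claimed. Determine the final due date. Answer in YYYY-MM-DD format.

2033-03-31

From 2033-01-12, 21 calendar days later is 2033-02-02.
Because 2033-02-02 is a listed holiday, the deadline becomes 2033-02-01 (Tuesday).
Add 1 month to 2033-02-01: 2033-03-01.
2033-03-01 (Tuesday) is already a business day.
The 20-business-day extension runs from 2033-03-01 to 2033-03-31.
Since 2033-03-31 is a Thursday and not a holiday, the date is unchanged.
So the filing is due 2033-03-31.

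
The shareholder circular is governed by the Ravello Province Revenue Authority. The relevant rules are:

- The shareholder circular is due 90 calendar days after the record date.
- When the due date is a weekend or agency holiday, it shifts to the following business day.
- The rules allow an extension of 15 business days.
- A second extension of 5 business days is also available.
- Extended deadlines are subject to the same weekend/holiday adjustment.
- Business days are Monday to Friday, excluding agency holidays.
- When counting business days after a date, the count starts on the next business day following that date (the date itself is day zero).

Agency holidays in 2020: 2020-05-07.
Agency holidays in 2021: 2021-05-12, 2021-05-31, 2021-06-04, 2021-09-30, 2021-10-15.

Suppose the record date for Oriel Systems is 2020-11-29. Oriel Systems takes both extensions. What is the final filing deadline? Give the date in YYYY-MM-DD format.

2021-03-29

Adding 90 calendar days to 2020-11-29 gives 2021-02-27.
2021-02-27 falls on a Saturday. Rolling to the next business day gives 2021-03-01, a Monday.
The 15-business-day extension runs from 2021-03-01 to 2021-03-22.
2021-03-22 falls on a Monday, which is a business day, so no adjustment is needed.
Applying the 5-business-day extension: 5 business days after 2021-03-22 is 2021-03-29.
2021-03-29 (Monday) is already a business day.
So the filing is due 2021-03-29.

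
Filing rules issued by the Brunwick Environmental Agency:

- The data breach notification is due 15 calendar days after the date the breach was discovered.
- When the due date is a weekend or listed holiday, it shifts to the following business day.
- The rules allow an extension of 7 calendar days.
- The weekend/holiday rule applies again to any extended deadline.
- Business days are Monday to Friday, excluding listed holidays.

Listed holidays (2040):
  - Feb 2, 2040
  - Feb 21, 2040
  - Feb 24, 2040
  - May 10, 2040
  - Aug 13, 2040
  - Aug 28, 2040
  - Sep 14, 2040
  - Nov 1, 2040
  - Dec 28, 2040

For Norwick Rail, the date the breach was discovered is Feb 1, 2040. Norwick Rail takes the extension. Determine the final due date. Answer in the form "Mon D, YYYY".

15 calendar days after Feb 1, 2040 is Feb 16, 2040.
Feb 16, 2040 falls on a Thursday, which is a business day, so no adjustment is needed.
The 7-calendar-day extension moves the deadline from Feb 16, 2040 to Feb 23, 2040.
Since Feb 23, 2040 is a Thursday and not a holiday, the date is unchanged.
So the filing is due Feb 23, 2040.

Feb 23, 2040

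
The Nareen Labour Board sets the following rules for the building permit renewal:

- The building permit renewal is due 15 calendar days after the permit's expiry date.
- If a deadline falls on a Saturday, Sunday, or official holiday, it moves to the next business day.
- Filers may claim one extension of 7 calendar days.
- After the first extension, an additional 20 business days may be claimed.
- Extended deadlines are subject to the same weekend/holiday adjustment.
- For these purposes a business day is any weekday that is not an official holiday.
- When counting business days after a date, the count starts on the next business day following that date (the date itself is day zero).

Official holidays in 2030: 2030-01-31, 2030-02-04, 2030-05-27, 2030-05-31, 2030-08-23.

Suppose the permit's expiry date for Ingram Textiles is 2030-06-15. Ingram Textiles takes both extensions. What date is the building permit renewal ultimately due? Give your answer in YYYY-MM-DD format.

15 calendar days after 2030-06-15 is 2030-06-30.
2030-06-30 falls on a Sunday. Rolling to the next business day gives 2030-07-01, a Monday.
With the 7-day extension, 2030-07-01 becomes 2030-07-08.
2030-07-08 (Monday) is already a business day.
The 20-business-day extension runs from 2030-07-08 to 2030-08-05.
2030-08-05 (Monday) is already a business day.
The final due date is 2030-08-05.

2030-08-05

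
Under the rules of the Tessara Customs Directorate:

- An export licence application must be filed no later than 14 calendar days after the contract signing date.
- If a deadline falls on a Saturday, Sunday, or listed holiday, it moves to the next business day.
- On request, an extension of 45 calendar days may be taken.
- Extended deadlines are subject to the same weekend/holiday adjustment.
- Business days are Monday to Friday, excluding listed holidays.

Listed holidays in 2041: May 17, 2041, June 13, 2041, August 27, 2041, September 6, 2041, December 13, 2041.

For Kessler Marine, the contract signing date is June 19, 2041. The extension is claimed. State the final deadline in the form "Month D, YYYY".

August 19, 2041

Trigger date June 19, 2041 + 14 calendar days = July 3, 2041.
July 3, 2041 is a Wednesday and not a listed holiday, so it stands.
Applying the 45-calendar-day extension: July 3, 2041 + 45 days = August 17, 2041.
August 17, 2041 is a Saturday; the next business day is August 19, 2041 (Monday).
Deadline: August 19, 2041.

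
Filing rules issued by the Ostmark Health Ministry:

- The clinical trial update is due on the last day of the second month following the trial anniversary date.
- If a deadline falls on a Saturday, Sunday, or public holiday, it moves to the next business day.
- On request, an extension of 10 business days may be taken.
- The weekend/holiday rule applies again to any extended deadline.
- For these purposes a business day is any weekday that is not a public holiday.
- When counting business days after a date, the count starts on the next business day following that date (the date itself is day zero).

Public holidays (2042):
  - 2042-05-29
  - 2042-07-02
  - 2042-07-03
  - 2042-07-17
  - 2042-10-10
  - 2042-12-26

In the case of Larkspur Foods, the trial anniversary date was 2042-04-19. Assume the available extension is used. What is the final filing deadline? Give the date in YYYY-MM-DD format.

2042-07-16

2 months after 2042-04-19 is June 2042; that month ends on 2042-06-30.
Since 2042-06-30 is a Monday and not a holiday, the date is unchanged.
The 10-business-day extension runs from 2042-06-30 to 2042-07-16.
2042-07-16 is a Wednesday and not a listed holiday, so it stands.
Deadline: 2042-07-16.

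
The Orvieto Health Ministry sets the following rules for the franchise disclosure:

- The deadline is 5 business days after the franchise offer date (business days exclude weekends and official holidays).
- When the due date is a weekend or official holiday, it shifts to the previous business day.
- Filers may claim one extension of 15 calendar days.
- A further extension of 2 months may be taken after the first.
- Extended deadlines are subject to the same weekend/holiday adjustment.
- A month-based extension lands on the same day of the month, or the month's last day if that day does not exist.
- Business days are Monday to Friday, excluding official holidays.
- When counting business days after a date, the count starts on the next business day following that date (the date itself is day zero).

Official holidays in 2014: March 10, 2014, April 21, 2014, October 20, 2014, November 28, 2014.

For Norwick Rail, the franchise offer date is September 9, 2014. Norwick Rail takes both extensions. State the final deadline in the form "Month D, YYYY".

December 1, 2014

5 business days after September 9, 2014, excluding weekends and holidays, is September 16, 2014.
September 16, 2014 is a Tuesday and not a listed holiday, so it stands.
The 15-calendar-day extension moves the deadline from September 16, 2014 to October 1, 2014.
October 1, 2014 falls on a Wednesday, which is a business day, so no adjustment is needed.
The 2 months extension carries October 1, 2014 to December 1, 2014.
December 1, 2014 falls on a Monday, which is a business day, so no adjustment is needed.
Deadline: December 1, 2014.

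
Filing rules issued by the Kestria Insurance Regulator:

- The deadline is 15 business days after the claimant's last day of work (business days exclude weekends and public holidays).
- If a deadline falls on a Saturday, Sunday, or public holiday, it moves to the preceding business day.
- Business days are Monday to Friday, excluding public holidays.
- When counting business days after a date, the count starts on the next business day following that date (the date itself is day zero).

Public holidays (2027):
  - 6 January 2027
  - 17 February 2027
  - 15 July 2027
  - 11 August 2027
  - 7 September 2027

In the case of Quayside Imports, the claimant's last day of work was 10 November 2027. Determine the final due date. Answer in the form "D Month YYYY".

Counting 15 business days after 10 November 2027 (skipping weekends and listed holidays) reaches 1 December 2027.
1 December 2027 is a Wednesday and not a listed holiday, so it stands.
So the filing is due 1 December 2027.

1 December 2027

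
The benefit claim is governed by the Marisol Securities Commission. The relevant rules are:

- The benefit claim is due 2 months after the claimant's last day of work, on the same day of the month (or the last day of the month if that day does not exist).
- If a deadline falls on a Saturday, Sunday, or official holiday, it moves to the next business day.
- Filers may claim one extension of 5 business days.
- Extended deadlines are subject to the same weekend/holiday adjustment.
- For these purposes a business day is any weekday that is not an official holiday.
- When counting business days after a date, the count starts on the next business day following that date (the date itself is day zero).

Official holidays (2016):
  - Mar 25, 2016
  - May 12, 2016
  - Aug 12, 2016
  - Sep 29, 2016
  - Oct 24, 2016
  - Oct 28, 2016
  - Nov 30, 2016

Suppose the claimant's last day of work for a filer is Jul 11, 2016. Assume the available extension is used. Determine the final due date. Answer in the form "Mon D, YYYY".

Moving 2 months forward from Jul 11, 2016 on the corresponding day gives Sep 11, 2016.
Sep 11, 2016 is a Sunday, so it moves to the next business day, Sep 12, 2016 (Monday).
Counting 5 further business days from Sep 12, 2016 reaches Sep 19, 2016.
Since Sep 19, 2016 is a Monday and not a holiday, the date is unchanged.
Deadline: Sep 19, 2016.

Sep 19, 2016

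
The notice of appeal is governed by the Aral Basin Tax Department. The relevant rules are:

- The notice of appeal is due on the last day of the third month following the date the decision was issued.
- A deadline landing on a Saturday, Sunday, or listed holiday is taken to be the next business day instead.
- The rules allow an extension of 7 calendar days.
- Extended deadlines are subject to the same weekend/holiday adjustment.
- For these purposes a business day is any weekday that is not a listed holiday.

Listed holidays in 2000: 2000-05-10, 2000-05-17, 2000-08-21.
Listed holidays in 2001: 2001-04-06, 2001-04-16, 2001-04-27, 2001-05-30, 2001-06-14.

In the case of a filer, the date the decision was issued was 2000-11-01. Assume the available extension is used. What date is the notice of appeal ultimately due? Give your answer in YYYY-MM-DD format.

2001-03-07

3 months after 2000-11-01 falls in February 2001; the last day of that month is 2001-02-28.
2001-02-28 falls on a Wednesday, which is a business day, so no adjustment is needed.
Add the 7 calendar-day extension to 2001-02-28: 2001-03-07.
2001-03-07 (Wednesday) is already a business day.
So the filing is due 2001-03-07.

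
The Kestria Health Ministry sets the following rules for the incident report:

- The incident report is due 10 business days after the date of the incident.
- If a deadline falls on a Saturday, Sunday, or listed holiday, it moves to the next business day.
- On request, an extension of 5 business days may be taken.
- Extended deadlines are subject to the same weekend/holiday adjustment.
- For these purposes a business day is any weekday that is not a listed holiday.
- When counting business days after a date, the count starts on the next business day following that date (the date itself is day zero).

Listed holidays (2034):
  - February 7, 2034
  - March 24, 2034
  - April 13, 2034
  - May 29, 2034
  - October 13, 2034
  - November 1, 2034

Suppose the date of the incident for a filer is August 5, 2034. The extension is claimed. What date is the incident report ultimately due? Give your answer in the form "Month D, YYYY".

10 business days after August 5, 2034, excluding weekends and holidays, is August 18, 2034.
August 18, 2034 (Friday) is already a business day.
Counting 5 further business days from August 18, 2034 reaches August 25, 2034.
August 25, 2034 is a Friday and not a listed holiday, so it stands.
So the filing is due August 25, 2034.

August 25, 2034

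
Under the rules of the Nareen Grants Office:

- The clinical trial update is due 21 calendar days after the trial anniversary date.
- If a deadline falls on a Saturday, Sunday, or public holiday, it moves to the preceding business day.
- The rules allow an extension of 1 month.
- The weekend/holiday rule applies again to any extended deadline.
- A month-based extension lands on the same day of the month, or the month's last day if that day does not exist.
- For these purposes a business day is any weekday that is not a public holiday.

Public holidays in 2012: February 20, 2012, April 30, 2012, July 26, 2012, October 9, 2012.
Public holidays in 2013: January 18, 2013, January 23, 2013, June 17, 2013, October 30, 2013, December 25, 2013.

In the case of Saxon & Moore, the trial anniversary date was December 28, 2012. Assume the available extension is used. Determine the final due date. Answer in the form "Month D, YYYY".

February 15, 2013

From December 28, 2012, 21 calendar days later is January 18, 2013.
Because January 18, 2013 is a listed holiday, the deadline becomes January 17, 2013 (Thursday).
Applying the 1 month extension: 1 month after January 17, 2013 is February 17, 2013.
February 17, 2013 is a Sunday; the preceding business day is February 15, 2013 (Friday).
Deadline: February 15, 2013.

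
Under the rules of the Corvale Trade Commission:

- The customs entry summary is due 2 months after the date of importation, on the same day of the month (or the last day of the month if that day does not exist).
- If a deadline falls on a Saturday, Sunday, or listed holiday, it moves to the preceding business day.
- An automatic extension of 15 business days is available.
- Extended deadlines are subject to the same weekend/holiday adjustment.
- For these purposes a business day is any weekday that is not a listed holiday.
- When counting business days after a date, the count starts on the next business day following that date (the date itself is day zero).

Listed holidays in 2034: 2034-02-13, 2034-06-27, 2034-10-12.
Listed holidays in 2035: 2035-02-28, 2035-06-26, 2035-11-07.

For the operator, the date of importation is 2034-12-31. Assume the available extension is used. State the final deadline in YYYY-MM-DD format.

2035-03-21

2 months after 2034-12-31, on the same day of the month, is 2035-02-28 (day 31 does not exist in February, so the month's last day is used).
2035-02-28 is a listed holiday, so it moves to the preceding business day, 2035-02-27 (Tuesday).
Applying the 15-business-day extension: 15 business days after 2035-02-27 is 2035-03-21.
2035-03-21 is a Wednesday and not a listed holiday, so it stands.
So the filing is due 2035-03-21.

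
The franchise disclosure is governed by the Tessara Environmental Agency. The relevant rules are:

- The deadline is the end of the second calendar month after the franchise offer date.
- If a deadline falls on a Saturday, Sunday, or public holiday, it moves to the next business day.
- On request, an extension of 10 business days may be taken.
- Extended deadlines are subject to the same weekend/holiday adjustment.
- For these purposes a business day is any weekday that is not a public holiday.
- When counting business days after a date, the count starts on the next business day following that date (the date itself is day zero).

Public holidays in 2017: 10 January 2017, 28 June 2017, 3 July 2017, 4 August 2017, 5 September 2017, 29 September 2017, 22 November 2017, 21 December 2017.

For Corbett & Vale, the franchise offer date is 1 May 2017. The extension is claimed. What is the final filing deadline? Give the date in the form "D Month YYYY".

2 months after 1 May 2017 is July 2017; that month ends on 31 July 2017.
31 July 2017 (Monday) is already a business day.
Counting 10 further business days from 31 July 2017 reaches 15 August 2017.
15 August 2017 is a Tuesday and not a listed holiday, so it stands.
The final due date is 15 August 2017.

15 August 2017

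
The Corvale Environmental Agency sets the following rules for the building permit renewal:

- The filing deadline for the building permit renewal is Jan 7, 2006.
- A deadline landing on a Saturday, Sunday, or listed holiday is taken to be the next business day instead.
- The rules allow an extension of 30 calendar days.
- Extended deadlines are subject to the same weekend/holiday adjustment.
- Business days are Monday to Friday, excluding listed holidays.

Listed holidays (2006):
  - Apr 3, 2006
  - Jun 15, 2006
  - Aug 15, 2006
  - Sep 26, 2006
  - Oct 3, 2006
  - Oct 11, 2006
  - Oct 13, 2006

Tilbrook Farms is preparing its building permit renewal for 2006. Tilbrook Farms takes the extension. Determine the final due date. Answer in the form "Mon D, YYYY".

Feb 8, 2006

The statutory due date is Jan 7, 2006.
Jan 7, 2006 is a Saturday; the next business day is Jan 9, 2006 (Monday).
Add the 30 calendar-day extension to Jan 9, 2006: Feb 8, 2006.
Feb 8, 2006 (Wednesday) is already a business day.
The final due date is Feb 8, 2006.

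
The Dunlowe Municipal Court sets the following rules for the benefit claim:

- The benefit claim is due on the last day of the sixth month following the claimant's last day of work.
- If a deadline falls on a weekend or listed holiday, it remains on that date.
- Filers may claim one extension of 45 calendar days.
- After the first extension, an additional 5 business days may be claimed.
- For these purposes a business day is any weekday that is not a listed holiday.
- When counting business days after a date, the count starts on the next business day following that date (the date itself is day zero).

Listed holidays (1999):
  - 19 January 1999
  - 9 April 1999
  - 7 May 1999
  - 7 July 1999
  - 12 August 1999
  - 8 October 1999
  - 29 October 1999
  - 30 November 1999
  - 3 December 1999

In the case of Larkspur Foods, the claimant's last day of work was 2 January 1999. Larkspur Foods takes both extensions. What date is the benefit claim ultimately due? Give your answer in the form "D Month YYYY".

6 months after 2 January 1999 is July 1999; that month ends on 31 July 1999.
31 July 1999 is a Saturday; no weekend or holiday adjustment applies.
Add the 45 calendar-day extension to 31 July 1999: 14 September 1999.
14 September 1999 falls on a Tuesday. The rules make no weekend/holiday allowance, so it remains 14 September 1999.
Applying the 5-business-day extension: 5 business days after 14 September 1999 is 21 September 1999.
21 September 1999 falls on a Tuesday. The rules make no weekend/holiday allowance, so it remains 21 September 1999.
So the filing is due 21 September 1999.

21 September 1999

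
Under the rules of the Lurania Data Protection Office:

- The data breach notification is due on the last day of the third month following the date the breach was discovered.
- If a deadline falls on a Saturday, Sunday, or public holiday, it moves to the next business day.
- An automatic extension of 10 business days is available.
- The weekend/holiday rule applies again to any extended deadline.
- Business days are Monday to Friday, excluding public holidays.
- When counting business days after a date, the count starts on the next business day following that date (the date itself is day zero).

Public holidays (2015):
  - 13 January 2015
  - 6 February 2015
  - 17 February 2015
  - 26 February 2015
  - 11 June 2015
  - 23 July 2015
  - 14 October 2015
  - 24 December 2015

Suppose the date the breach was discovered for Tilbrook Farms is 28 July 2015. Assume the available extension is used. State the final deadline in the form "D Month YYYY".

16 November 2015

3 months after 28 July 2015 falls in October 2015; the last day of that month is 31 October 2015.
31 October 2015 falls on a Saturday. Rolling to the next business day gives 2 November 2015, a Monday.
Counting 10 further business days from 2 November 2015 reaches 16 November 2015.
Since 16 November 2015 is a Monday and not a holiday, the date is unchanged.
So the filing is due 16 November 2015.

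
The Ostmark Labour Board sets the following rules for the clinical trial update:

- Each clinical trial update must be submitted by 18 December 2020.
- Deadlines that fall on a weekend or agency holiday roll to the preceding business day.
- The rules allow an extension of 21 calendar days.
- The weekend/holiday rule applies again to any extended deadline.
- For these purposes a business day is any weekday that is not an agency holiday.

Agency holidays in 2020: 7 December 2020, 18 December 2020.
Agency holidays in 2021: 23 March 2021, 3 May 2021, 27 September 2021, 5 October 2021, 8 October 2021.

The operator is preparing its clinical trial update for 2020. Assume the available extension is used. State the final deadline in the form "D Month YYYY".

The stated deadline is 18 December 2020.
Because 18 December 2020 is a listed holiday, the deadline becomes 17 December 2020 (Thursday).
Applying the 21-calendar-day extension: 17 December 2020 + 21 days = 7 January 2021.
Since 7 January 2021 is a Thursday and not a holiday, the date is unchanged.
Final deadline: 7 January 2021.

7 January 2021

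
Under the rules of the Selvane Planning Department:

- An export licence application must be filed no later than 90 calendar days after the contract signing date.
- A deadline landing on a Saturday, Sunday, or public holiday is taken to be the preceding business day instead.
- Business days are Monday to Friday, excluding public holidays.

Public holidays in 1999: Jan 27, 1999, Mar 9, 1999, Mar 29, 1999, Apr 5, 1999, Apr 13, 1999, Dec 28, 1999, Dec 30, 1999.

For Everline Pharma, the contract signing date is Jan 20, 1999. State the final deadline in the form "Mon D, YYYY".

Apr 20, 1999

Adding 90 calendar days to Jan 20, 1999 gives Apr 20, 1999.
Apr 20, 1999 falls on a Tuesday, which is a business day, so no adjustment is needed.
The final due date is Apr 20, 1999.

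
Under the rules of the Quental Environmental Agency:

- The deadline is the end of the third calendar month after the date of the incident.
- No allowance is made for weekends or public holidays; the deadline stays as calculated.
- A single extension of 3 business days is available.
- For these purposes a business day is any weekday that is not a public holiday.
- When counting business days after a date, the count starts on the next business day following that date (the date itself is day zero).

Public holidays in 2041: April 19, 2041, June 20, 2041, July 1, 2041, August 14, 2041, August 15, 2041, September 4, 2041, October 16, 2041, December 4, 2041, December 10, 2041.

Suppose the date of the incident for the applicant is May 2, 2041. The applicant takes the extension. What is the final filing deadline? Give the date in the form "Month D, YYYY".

The third month after May 2, 2041 is August 2041, whose last day is August 31, 2041.
No adjustment is made for weekends or holidays, so August 31, 2041 stands.
Applying the 3-business-day extension: 3 business days after August 31, 2041 is September 5, 2041.
September 5, 2041 falls on a Thursday. The rules make no weekend/holiday allowance, so it remains September 5, 2041.
Deadline: September 5, 2041.

September 5, 2041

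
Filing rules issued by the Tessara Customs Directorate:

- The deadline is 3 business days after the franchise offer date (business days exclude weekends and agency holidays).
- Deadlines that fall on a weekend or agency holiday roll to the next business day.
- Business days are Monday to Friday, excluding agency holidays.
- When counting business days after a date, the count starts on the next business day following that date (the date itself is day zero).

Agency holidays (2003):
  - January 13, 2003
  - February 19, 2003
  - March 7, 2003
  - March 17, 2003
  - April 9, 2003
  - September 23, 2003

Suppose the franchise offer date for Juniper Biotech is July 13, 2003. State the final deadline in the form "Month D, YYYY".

Starting the day after July 13, 2003 and counting 3 business days lands on July 16, 2003.
July 16, 2003 (Wednesday) is already a business day.
Final deadline: July 16, 2003.

July 16, 2003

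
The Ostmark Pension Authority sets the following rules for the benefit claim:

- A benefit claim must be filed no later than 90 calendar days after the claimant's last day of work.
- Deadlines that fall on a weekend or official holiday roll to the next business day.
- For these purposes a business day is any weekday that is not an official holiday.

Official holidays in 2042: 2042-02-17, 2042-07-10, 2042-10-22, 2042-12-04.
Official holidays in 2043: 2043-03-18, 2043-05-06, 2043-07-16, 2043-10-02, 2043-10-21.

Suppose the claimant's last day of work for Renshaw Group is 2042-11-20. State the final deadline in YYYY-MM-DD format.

90 calendar days after 2042-11-20 is 2043-02-18.
2043-02-18 (Wednesday) is already a business day.
The final due date is 2043-02-18.

2043-02-18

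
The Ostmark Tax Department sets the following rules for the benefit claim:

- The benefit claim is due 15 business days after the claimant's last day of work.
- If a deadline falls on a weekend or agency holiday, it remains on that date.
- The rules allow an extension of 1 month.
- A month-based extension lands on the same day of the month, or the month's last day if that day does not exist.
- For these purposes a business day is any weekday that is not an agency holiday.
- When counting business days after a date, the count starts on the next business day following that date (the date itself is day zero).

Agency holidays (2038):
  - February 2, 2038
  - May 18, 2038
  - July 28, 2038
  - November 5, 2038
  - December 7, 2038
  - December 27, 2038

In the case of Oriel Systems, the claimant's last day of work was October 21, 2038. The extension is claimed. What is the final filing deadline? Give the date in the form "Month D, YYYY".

December 12, 2038

Starting the day after October 21, 2038 and counting 15 business days lands on November 12, 2038.
November 12, 2038 falls on a Friday. The rules make no weekend/holiday allowance, so it remains November 12, 2038.
The 1 month extension carries November 12, 2038 to December 12, 2038.
No adjustment is made for weekends or holidays, so December 12, 2038 stands.
Deadline: December 12, 2038.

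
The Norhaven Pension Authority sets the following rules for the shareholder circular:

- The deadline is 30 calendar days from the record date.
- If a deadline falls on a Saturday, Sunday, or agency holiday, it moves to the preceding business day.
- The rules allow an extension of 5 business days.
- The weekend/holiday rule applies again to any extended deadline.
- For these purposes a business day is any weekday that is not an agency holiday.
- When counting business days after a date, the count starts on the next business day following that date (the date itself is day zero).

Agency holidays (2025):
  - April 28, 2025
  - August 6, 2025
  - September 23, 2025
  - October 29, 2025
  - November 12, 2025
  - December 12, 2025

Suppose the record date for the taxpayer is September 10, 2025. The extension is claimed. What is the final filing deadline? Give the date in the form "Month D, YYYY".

30 calendar days after September 10, 2025 is October 10, 2025.
October 10, 2025 falls on a Friday, which is a business day, so no adjustment is needed.
The 5-business-day extension runs from October 10, 2025 to October 17, 2025.
October 17, 2025 is a Friday and not a listed holiday, so it stands.
The final due date is October 17, 2025.

October 17, 2025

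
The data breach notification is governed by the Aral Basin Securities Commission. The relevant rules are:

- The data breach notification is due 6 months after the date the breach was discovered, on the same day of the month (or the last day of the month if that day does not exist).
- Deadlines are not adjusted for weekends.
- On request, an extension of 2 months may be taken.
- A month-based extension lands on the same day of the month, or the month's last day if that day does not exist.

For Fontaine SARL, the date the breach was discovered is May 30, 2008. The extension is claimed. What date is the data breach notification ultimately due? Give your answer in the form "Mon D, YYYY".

Jan 30, 2009

6 months after May 30, 2008, on the same day of the month, is Nov 30, 2008.
Nov 30, 2008 falls on a Sunday. The rules make no weekend/holiday allowance, so it remains Nov 30, 2008.
Applying the 2 months extension: 2 months after Nov 30, 2008 is Jan 30, 2009.
Jan 30, 2009 is a Friday; no weekend or holiday adjustment applies.
So the filing is due Jan 30, 2009.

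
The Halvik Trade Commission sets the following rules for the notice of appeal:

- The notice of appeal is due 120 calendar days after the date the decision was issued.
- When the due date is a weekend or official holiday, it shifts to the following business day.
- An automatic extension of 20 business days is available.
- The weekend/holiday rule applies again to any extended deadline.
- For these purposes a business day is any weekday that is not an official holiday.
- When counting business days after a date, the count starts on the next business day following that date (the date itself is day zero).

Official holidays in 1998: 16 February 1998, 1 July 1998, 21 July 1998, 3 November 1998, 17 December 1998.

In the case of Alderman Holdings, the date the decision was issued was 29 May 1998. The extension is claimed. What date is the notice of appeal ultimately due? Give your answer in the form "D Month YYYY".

Adding 120 calendar days to 29 May 1998 gives 26 September 1998.
26 September 1998 is a Saturday; the next business day is 28 September 1998 (Monday).
The 20-business-day extension runs from 28 September 1998 to 26 October 1998.
26 October 1998 is a Monday and not a listed holiday, so it stands.
So the filing is due 26 October 1998.

26 October 1998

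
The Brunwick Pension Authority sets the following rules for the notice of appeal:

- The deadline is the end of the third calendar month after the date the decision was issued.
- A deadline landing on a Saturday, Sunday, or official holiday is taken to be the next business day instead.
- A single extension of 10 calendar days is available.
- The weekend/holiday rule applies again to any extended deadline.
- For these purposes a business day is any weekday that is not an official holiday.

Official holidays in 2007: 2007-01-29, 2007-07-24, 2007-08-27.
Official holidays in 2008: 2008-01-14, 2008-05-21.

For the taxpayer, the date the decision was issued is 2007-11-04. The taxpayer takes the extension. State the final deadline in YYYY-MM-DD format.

2008-03-10

3 months after 2007-11-04 falls in February 2008; the last day of that month is 2008-02-29.
2008-02-29 (Friday) is already a business day.
With the 10-day extension, 2008-02-29 becomes 2008-03-10.
2008-03-10 falls on a Monday, which is a business day, so no adjustment is needed.
Deadline: 2008-03-10.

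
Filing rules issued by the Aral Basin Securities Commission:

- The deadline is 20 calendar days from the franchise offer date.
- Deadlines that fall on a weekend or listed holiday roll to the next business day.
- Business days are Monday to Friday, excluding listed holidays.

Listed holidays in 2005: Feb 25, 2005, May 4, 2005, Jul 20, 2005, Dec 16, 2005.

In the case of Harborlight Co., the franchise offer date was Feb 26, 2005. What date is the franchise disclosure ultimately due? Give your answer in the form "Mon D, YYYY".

Mar 18, 2005

From Feb 26, 2005, 20 calendar days later is Mar 18, 2005.
Mar 18, 2005 falls on a Friday, which is a business day, so no adjustment is needed.
Deadline: Mar 18, 2005.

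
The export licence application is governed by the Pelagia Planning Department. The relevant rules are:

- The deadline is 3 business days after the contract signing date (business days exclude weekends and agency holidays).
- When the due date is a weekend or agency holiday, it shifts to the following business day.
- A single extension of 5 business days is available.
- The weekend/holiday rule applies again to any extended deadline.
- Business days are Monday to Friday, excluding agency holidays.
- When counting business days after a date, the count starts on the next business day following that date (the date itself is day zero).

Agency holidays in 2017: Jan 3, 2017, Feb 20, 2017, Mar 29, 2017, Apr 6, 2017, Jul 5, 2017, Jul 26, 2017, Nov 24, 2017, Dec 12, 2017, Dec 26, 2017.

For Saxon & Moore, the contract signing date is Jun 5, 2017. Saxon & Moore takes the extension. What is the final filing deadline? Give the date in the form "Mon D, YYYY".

Counting 3 business days after Jun 5, 2017 (skipping weekends and listed holidays) reaches Jun 8, 2017.
Jun 8, 2017 is a Thursday and not a listed holiday, so it stands.
The 5-business-day extension runs from Jun 8, 2017 to Jun 15, 2017.
Jun 15, 2017 falls on a Thursday, which is a business day, so no adjustment is needed.
Deadline: Jun 15, 2017.

Jun 15, 2017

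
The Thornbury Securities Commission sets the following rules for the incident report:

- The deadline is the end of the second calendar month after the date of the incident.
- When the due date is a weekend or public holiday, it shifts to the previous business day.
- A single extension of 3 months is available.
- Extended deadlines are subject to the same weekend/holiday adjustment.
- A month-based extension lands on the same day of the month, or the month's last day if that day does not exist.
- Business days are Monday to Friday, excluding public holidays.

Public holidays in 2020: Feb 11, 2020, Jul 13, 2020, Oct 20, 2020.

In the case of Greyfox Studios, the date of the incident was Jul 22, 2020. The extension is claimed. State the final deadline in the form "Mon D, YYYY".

Dec 30, 2020

The second month after Jul 22, 2020 is September 2020, whose last day is Sep 30, 2020.
Sep 30, 2020 (Wednesday) is already a business day.
Applying the 3 months extension: 3 months after Sep 30, 2020 is Dec 30, 2020.
Dec 30, 2020 (Wednesday) is already a business day.
Deadline: Dec 30, 2020.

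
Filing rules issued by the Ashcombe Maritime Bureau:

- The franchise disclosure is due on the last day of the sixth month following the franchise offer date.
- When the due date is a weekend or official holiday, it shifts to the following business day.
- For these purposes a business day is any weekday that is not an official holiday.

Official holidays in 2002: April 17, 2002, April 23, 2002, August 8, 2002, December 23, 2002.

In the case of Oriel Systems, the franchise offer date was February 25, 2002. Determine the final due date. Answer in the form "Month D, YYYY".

6 months after February 25, 2002 falls in August 2002; the last day of that month is August 31, 2002.
August 31, 2002 falls on a Saturday. Rolling to the next business day gives September 2, 2002, a Monday.
The final due date is September 2, 2002.

September 2, 2002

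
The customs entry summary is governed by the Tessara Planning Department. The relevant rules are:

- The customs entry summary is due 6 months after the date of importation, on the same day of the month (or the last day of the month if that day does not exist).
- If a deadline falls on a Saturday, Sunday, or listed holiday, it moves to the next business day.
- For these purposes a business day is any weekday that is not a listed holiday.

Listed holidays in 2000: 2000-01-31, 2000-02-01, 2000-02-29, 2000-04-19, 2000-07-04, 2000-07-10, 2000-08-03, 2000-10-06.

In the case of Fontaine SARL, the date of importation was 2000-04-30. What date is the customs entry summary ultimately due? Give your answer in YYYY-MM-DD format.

6 months after 2000-04-30, on the same day of the month, is 2000-10-30.
2000-10-30 (Monday) is already a business day.
The final due date is 2000-10-30.

2000-10-30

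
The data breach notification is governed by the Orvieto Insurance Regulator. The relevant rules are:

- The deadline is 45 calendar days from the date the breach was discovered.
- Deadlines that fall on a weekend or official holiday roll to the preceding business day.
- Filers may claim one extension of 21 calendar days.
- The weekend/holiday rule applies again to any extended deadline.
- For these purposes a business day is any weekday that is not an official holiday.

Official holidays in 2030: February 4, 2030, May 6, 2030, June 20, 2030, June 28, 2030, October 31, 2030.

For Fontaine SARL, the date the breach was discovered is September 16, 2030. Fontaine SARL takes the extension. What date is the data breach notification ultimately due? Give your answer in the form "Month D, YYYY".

November 20, 2030

Trigger date September 16, 2030 + 45 calendar days = October 31, 2030.
Because October 31, 2030 is a listed holiday, the deadline becomes October 30, 2030 (Wednesday).
With the 21-day extension, October 30, 2030 becomes November 20, 2030.
November 20, 2030 is a Wednesday and not a listed holiday, so it stands.
Final deadline: November 20, 2030.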